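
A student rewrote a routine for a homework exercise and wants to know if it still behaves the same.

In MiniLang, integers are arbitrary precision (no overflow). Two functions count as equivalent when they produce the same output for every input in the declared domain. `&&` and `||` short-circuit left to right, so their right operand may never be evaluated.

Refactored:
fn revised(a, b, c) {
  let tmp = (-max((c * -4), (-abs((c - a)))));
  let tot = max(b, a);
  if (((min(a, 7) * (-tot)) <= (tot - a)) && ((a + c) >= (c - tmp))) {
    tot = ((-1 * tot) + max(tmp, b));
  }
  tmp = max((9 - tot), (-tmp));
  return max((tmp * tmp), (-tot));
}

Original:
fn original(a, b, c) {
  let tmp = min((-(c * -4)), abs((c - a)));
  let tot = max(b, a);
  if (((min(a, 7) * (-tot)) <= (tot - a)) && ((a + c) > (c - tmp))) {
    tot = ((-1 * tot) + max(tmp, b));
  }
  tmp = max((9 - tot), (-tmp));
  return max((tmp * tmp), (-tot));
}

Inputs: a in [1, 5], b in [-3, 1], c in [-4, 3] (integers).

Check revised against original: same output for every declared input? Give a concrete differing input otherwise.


Input a=4, b=-3, c=-1: 25 from original versus 256 from revised.
verdict: not equivalent; witness: a=4, b=-3, c=-1


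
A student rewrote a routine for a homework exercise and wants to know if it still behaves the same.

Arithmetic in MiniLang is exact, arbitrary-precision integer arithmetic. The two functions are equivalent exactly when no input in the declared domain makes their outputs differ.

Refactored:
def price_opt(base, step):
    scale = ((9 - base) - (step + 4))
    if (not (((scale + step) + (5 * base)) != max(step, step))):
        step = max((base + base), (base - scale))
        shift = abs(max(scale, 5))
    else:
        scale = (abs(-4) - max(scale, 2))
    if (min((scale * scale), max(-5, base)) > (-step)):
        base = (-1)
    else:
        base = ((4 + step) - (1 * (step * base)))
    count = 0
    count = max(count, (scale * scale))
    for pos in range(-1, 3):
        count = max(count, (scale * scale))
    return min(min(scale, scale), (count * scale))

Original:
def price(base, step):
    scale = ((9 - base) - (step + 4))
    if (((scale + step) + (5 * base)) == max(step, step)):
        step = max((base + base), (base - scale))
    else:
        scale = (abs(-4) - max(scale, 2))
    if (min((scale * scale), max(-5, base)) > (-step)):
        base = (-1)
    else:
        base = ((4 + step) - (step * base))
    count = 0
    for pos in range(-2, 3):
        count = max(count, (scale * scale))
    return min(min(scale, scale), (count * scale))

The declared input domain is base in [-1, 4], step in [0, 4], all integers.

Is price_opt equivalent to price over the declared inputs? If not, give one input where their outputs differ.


The two are interchangeable: local variable names differ, and statement counts differ, and comparison usage differs, and arithmetic usage differs, and boolean connective usage differs, and min/max/abs usage differs, and constant usage differs, and loop structure differs, and every declared input agrees.
Spot check at base=1, step=0 — price: scale := 4 | (((scale + step) + (5 * base)) == max(step, step)): false | scale := 0 | (min((scale * scale), max(-5, base)) > (-step)): false | base := 4 | count := 0 | iter pos=-2: | count := 0 | iter pos=-1: | count := 0 | iter pos=0: | count := 0 | iter pos=1: | count := 0 | iter pos=2: | count := 0 | result 0. price_opt: scale := 4 | (not (((scale + step) + (5 * base)) != max(step, step))): false | scale := 0 | (min((scale * scale), max(-5, base)) > (-step)): false | base := 4 | count := 0 | count := 0 | iter pos=-1: | count := 0 | iter pos=0: | count := 0 | iter pos=1: | count := 0 | iter pos=2: | count := 0 | result 0. Both give 0.
Every one of the 30 inputs gives matching results.
verdict: equivalent


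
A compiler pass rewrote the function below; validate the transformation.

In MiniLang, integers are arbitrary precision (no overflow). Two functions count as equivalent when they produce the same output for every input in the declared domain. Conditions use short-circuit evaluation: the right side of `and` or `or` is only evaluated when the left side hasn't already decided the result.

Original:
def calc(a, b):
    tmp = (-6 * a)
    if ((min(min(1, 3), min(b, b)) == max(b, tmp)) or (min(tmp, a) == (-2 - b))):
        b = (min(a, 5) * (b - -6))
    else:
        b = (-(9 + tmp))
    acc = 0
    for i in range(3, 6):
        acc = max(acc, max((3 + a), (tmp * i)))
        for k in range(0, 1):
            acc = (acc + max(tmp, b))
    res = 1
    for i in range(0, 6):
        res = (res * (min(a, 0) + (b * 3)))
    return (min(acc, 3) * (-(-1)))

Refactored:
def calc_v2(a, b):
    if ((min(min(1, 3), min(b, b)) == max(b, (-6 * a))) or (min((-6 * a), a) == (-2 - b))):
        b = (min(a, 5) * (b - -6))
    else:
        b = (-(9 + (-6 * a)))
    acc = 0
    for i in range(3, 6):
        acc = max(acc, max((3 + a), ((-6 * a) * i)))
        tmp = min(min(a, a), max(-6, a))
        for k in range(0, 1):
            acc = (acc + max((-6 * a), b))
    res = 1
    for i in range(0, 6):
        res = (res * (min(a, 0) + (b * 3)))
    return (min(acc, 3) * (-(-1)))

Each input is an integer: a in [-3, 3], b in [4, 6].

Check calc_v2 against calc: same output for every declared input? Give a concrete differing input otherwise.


Side by side, the visible changes include: constant usage differs; and arithmetic usage differs; and min/max/abs usage differs.
One worked example (a=-2, b=5) — calc: tmp := 12 | ((min(min(1, 3), min(b, b)) == max(b, tmp)) or (min(tmp, a) == (-2 - b))): false | b := -21 | acc := 0 | iter i=3: | acc := 36 | iter k=0: | acc := 48 | iter i=4: | acc := 48 | iter k=0: | acc := 60 | iter i=5: | acc := 60 | iter k=0: | acc := 72 | res := 1 | iter i=0: | res := -65 | iter i=1: | res := 4225 | iter i=2: | res := -274625 | iter i=3: | res := 17850625 | iter i=4: | res := -1160290625 | iter i=5: | res := 75418890625 | result 3; calc_v2: ((min(min(1, 3), min(b, b)) == max(b, (-6 * a))) or (min((-6 * a), a) == (-2 - b))): false | b := -21 | acc := 0 | iter i=3: | acc := 36 | tmp := -2 | iter k=0: | acc := 48 | iter i=4: | acc := 48 | tmp := -2 | iter k=0: | acc := 60 | iter i=5: | acc := 60 | tmp := -2 | iter k=0: | acc := 72 | res := 1 | iter i=0: | res := -65 | iter i=1: | res := 4225 | iter i=2: | res := -274625 | iter i=3: | res := 17850625 | iter i=4: | res := -1160290625 | iter i=5: | res := 75418890625 | result 3; agreement on 3.
Across all 21 domain points the two functions coincide.
verdict: equivalent


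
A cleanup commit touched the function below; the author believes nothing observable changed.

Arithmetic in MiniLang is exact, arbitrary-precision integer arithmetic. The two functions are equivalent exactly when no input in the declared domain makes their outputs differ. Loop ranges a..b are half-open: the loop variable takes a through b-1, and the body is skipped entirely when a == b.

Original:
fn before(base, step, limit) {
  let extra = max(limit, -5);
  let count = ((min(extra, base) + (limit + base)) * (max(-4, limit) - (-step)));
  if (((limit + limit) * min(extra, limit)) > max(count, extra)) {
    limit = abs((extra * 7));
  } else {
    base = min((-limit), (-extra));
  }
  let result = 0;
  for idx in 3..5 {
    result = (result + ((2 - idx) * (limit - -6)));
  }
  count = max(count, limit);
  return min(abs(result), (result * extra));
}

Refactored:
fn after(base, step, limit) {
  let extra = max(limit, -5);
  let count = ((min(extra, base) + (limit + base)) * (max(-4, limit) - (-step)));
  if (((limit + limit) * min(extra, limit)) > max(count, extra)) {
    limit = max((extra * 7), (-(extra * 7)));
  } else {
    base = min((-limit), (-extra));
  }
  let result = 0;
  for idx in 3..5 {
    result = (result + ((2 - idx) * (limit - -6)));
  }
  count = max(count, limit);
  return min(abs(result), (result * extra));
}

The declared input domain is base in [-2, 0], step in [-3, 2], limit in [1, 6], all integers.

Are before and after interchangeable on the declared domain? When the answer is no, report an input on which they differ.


Differences: arithmetic usage differs; min/max/abs usage differs; constant usage differs — yet all 108 inputs agree.
verdict: equivalent


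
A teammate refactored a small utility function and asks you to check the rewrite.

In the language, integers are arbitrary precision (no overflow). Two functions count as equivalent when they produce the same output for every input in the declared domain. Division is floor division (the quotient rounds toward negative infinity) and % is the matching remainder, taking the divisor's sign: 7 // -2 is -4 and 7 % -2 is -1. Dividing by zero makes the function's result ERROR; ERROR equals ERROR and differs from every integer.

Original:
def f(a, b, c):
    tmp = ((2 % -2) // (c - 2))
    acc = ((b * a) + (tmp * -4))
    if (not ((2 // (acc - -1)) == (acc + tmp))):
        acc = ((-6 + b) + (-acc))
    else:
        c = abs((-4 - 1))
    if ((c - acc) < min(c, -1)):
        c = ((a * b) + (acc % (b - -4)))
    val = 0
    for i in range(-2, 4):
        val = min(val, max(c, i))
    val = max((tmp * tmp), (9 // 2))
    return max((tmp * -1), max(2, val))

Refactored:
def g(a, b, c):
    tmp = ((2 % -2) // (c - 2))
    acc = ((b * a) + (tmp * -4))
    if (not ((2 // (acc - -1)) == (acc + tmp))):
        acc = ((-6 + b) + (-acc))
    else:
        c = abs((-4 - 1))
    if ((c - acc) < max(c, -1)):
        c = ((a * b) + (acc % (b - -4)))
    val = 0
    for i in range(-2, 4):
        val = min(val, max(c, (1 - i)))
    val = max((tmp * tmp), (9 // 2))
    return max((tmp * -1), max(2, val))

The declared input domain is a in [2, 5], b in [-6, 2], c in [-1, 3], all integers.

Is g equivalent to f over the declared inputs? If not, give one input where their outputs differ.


The rewrite breaks on a=3, b=-4, c=1, where the results are 4 and ERROR.
f: tmp := 0 | acc := -12 | (not ((2 // (acc - -1)) == (acc + tmp))): true | acc := 2 | ((c - acc) < min(c, -1)): false | val := 0 | iter i=-2: | val := 0 | iter i=-1: | val := 0 | iter i=0: | val := 0 | iter i=1: | val := 0 | iter i=2: | val := 0 | iter i=3: | val := 0 | val := 4 | result 4
g: tmp := 0 | acc := -12 | (not ((2 // (acc - -1)) == (acc + tmp))): true | acc := 2 | ((c - acc) < max(c, -1)): true | divide-by-zero, output ERROR
verdict: not equivalent; witness: a=3, b=-4, c=1


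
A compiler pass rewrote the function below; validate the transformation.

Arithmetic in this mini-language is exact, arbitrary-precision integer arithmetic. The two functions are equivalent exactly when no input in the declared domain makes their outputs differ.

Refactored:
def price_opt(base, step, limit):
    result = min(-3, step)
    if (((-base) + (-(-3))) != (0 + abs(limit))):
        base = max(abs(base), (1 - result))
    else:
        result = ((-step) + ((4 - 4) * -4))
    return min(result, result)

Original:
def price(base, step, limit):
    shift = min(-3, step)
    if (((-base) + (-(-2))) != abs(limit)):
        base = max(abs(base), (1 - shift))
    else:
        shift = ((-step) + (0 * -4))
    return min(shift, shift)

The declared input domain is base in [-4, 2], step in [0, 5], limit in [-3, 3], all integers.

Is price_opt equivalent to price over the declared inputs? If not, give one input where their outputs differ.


The rewrite breaks on base=-1, step=0, limit=-3, where the results are 0 and -3.
price: shift=-3, then (((-base) + (-(-2))) != abs(limit)) is false, then shift=0, then returns 0
price_opt: result=-3, then (((-base) + (-(-3))) != (0 + abs(limit))) is true, then base=4, then returns -3
verdict: not equivalent; witness: base=-1, step=0, limit=-3


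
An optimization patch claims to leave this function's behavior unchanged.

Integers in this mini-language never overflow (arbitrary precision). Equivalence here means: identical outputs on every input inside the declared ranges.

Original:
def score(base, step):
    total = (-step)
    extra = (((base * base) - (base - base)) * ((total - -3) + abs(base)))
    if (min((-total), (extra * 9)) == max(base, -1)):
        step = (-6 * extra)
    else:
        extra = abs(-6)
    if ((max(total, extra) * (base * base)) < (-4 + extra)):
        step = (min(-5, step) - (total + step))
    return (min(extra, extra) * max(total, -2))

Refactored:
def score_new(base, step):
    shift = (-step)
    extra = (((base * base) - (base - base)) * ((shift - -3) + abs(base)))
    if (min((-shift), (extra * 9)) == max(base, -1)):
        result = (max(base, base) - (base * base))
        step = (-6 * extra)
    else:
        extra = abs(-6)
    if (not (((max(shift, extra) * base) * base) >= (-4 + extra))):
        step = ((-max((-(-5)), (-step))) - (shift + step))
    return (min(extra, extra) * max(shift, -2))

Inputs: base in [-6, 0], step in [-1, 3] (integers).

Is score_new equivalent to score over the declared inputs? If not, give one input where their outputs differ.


The two are interchangeable: statement counts differ, and comparison usage differs, and boolean connective usage differs, and min/max/abs usage differs, and arithmetic usage differs, and local variable names differ, and every declared input agrees.
Tracing base=-3, step=-1: score: total = 1; extra = 63; (min((-total), (extra * 9)) == max(base, -1)) -> true; step = -378; ((max(total, extra) * (base * base)) < (-4 + extra)) -> false; return 63 | score_new: shift = 1; extra = 63; (min((-shift), (extra * 9)) == max(base, -1)) -> true; result = -12; step = -378; (not (((max(shift, extra) * base) * base) >= (-4 + extra))) -> false; return 63 — matching result 63.
Checked all 35 inputs in the declared domain: the outputs agree on every one.
verdict: equivalent


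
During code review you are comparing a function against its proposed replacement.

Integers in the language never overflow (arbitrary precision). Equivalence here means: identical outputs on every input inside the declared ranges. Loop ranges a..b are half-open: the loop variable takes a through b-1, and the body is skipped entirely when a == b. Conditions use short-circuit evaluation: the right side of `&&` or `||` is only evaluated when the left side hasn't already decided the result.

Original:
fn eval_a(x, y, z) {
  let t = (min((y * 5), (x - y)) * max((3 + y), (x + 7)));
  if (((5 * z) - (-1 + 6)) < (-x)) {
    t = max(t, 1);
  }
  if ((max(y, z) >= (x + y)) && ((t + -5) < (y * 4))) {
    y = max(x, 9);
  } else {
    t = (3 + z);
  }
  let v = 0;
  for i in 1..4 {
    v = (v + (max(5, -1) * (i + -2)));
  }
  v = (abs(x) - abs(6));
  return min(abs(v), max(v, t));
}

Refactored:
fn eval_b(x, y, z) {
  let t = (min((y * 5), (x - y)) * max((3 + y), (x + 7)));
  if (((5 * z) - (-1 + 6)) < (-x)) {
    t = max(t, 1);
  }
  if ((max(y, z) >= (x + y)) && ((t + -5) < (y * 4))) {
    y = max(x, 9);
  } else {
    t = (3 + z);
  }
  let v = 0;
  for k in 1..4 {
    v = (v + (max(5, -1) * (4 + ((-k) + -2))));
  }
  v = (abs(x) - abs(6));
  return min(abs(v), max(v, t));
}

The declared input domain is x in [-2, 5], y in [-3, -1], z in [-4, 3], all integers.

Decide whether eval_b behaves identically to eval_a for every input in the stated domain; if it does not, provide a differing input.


Equivalent — the differences include local variable names differ, plus constant usage differs, plus arithmetic usage differs, yet no declared input distinguishes the two.
Spot check at x=3, y=-1, z=3 — eval_a: t=-50, then (((5 * z) - (-1 + 6)) < (-x)) is false, then ((max(y, z) >= (x + y)) && ((t + -5) < (y * 4))) is true, then y=9, then v=0, then (i=1), then v=-5, then (i=2), then v=-5, then (i=3), then v=0, then v=-3, then returns -3. eval_b: t=-50, then (((5 * z) - (-1 + 6)) < (-x)) is false, then ((max(y, z) >= (x + y)) && ((t + -5) < (y * 4))) is true, then y=9, then v=0, then (k=1), then v=5, then (k=2), then v=5, then (k=3), then v=0, then v=-3, then returns -3. Both give -3.
Across all 192 domain points the two functions coincide.
verdict: equivalent


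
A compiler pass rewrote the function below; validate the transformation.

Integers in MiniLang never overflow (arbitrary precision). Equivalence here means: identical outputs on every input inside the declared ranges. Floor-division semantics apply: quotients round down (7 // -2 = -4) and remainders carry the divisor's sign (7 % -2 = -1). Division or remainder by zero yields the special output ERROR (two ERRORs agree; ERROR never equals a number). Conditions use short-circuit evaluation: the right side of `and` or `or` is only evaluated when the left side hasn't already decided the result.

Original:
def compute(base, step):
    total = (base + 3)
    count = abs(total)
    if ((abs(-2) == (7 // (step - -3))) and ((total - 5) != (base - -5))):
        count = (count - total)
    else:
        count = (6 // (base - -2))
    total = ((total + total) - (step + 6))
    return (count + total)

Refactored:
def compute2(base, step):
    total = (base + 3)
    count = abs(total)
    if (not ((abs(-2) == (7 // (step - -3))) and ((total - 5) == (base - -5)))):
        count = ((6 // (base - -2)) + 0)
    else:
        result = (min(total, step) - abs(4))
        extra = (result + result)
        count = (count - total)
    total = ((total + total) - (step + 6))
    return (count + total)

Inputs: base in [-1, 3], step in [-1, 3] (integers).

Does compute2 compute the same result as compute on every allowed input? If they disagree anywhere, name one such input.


Consider the input base=-1, step=0.
compute: total becomes 2; next count becomes 2; next ((abs(-2) == (7 // (step - -3))) and ((total - 5) != (base - -5))) evaluates to true; next count becomes 0; next total becomes -2; next final value -2
compute2: total becomes 2; next count becomes 2; next (not ((abs(-2) == (7 // (step - -3))) and ((total - 5) == (base - -5)))) evaluates to true; next count becomes 6; next total becomes -2; next final value 4
-2 and 4 differ, so these are not the same function on this domain.
verdict: not equivalent; witness: base=-1, step=0


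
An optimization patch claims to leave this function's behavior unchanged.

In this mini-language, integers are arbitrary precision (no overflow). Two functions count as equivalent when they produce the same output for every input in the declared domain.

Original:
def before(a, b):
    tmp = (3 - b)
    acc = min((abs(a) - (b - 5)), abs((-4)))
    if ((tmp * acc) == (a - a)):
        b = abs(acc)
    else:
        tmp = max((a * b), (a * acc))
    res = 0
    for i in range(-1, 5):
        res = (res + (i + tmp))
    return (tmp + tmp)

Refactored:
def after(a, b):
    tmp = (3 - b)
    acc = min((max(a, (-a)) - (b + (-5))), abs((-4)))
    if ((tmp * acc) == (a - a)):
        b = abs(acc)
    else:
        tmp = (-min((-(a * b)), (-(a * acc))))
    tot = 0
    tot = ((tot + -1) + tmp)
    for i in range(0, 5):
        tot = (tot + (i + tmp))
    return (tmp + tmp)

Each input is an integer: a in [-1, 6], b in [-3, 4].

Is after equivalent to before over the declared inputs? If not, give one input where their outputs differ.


Comparing the listings, the differences include: constant usage differs; and loop structure differs; and local variable names differ; and arithmetic usage differs; and min/max/abs usage differs; and statement counts differ.
As a probe, take a=2, b=4: before runs tmp := -1 | acc := 3 | ((tmp * acc) == (a - a)): false | tmp := 8 | res := 0 | iter i=-1: | res := 7 | iter i=0: | res := 15 | iter i=1: | res := 24 | iter i=2: | res := 34 | iter i=3: | res := 45 | iter i=4: | res := 57 | result 16; after runs tmp := -1 | acc := 3 | ((tmp * acc) == (a - a)): false | tmp := 8 | tot := 0 | tot := 7 | iter i=0: | tot := 15 | iter i=1: | tot := 24 | iter i=2: | tot := 34 | iter i=3: | tot := 45 | iter i=4: | tot := 57 | result 16; both end at 16.
Every one of the 64 inputs gives matching results.
verdict: equivalent


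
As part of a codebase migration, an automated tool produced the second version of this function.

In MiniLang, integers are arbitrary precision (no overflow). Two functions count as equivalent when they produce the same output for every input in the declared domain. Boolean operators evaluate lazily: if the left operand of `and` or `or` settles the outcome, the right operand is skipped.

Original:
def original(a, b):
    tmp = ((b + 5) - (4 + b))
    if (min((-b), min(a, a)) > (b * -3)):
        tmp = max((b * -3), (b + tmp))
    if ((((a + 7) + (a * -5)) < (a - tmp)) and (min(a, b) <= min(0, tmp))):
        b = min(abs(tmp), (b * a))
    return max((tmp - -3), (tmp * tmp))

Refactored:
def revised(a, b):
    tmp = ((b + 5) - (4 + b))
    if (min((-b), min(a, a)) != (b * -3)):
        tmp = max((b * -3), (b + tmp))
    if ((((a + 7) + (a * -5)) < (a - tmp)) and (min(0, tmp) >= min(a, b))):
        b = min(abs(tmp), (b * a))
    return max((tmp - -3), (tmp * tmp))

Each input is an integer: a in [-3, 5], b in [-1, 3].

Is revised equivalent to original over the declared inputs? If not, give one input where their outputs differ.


These are not equivalent — on a=-3, b=-1 the outputs split (4 vs 9).
original: tmp becomes 1; next (min((-b), min(a, a)) > (b * -3)) evaluates to false; next ((((a + 7) + (a * -5)) < (a - tmp)) and (min(a, b) <= min(0, tmp))) evaluates to false; next final value 4
revised: tmp becomes 1; next (min((-b), min(a, a)) != (b * -3)) evaluates to true; next tmp becomes 3; next ((((a + 7) + (a * -5)) < (a - tmp)) and (min(0, tmp) >= min(a, b))) evaluates to false; next final value 9
verdict: not equivalent; witness: a=-3, b=-1


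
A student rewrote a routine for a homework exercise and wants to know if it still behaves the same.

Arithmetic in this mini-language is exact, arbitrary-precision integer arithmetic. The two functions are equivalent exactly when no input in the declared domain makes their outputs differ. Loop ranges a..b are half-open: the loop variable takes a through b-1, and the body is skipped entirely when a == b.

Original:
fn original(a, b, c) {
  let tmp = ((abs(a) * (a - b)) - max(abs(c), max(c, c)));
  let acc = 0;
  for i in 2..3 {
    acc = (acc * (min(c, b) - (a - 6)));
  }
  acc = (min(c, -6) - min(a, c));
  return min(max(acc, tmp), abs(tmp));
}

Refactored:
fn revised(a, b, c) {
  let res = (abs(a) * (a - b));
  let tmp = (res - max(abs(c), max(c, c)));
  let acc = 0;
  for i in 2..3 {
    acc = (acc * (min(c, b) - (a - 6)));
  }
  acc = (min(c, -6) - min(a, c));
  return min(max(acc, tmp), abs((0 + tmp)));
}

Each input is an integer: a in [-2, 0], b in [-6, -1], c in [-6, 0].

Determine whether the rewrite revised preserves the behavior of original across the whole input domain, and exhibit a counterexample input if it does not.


Reading the diff, among the changes: local variable names differ, plus statement counts differ, plus constant usage differs, plus arithmetic usage differs.
One worked example (a=-1, b=-2, c=-3) — original: tmp=-2, then acc=0, then (i=2), then acc=0, then acc=-3, then returns -2; revised: res=1, then tmp=-2, then acc=0, then (i=2), then acc=0, then acc=-3, then returns -2; agreement on -2.
Every one of the 126 inputs gives matching results.
verdict: equivalent


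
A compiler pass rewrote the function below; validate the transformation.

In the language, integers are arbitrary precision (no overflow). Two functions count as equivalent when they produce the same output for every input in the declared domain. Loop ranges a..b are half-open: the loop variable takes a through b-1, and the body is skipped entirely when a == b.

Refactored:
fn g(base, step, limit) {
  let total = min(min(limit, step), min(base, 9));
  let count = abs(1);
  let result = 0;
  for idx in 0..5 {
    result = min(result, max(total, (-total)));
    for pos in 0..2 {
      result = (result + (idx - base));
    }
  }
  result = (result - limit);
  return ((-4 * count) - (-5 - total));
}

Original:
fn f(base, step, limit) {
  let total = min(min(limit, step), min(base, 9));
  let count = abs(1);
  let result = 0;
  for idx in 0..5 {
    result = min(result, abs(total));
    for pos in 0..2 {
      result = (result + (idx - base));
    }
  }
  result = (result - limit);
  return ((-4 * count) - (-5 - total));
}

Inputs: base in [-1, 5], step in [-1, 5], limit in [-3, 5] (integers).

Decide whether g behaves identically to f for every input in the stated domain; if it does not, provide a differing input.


Comparing the listings, the differences include: min/max/abs usage differs.
As a probe, take base=0, step=5, limit=-1: f runs total = -1; count = 1; result = 0; [idx=0]; result = 0; [pos=0]; result = 0; [pos=1]; result = 0; [idx=1]; result = 0; [pos=0]; result = 1; [pos=1]; result = 2; [idx=2]; result = 1; [pos=0]; result = 3; [pos=1]; result = 5; [idx=3]; result = 1; [pos=0]; result = 4; [pos=1]; result = 7; [idx=4]; result = 1; [pos=0]; result = 5; [pos=1]; result = 9; result = 10; return 0; g runs total = -1; count = 1; result = 0; [idx=0]; result = 0; [pos=0]; result = 0; [pos=1]; result = 0; [idx=1]; result = 0; [pos=0]; result = 1; [pos=1]; result = 2; [idx=2]; result = 1; [pos=0]; result = 3; [pos=1]; result = 5; [idx=3]; result = 1; [pos=0]; result = 4; [pos=1]; result = 7; [idx=4]; result = 1; [pos=0]; result = 5; [pos=1]; result = 9; result = 10; return 0; both end at 0.
Every one of the 441 inputs gives matching results.
verdict: equivalent


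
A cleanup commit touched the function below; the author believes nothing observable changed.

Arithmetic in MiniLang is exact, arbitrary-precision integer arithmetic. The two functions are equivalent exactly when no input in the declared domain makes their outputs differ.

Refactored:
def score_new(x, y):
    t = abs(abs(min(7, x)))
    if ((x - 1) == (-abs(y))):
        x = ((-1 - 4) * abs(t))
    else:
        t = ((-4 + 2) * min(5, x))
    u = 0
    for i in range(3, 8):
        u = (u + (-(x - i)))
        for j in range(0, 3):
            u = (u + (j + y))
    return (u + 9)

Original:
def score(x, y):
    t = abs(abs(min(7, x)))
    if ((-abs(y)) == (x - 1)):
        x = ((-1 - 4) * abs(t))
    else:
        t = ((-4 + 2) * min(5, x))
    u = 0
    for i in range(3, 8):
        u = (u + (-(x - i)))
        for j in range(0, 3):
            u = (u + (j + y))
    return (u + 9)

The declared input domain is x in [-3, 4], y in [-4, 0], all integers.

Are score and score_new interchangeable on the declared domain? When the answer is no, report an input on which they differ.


This is a faithful refactor — same computation, different form, but the computed results match everywhere.
One worked example (x=-3, y=0) — score: t becomes 3; next ((-abs(y)) == (x - 1)) evaluates to false; next t becomes 6; next u becomes 0; next at i=3:; next u becomes 6; next at j=0:; next u becomes 6; next at j=1:; next u becomes 7; next at j=2:; next u becomes 9; next at i=4:; next u becomes 16; next at j=0:; next u becomes 16; next at j=1:; next u becomes 17; next at j=2:; next u becomes 19; next at i=5:; next u becomes 27; next at j=0:; next u becomes 27; next at j=1:; next u becomes 28; next at j=2:; next u becomes 30; next at i=6:; next u becomes 39; next at j=0:; next u becomes 39; next at j=1:; next u becomes 40; next at j=2:; next u becomes 42; next at i=7:; next u becomes 52; next at j=0:; next u becomes 52; next at j=1:; next u becomes 53; next at j=2:; next u becomes 55; next final value 64; score_new: t becomes 3; next ((x - 1) == (-abs(y))) evaluates to false; next t becomes 6; next u becomes 0; next at i=3:; next u becomes 6; next at j=0:; next u becomes 6; next at j=1:; next u becomes 7; next at j=2:; next u becomes 9; next at i=4:; next u becomes 16; next at j=0:; next u becomes 16; next at j=1:; next u becomes 17; next at j=2:; next u becomes 19; next at i=5:; next u becomes 27; next at j=0:; next u becomes 27; next at j=1:; next u becomes 28; next at j=2:; next u becomes 30; next at i=6:; next u becomes 39; next at j=0:; next u becomes 39; next at j=1:; next u becomes 40; next at j=2:; next u becomes 42; next at i=7:; next u becomes 52; next at j=0:; next u becomes 52; next at j=1:; next u becomes 53; next at j=2:; next u becomes 55; next final value 64; agreement on 64.
Across all 40 domain points the two functions coincide.
verdict: equivalent


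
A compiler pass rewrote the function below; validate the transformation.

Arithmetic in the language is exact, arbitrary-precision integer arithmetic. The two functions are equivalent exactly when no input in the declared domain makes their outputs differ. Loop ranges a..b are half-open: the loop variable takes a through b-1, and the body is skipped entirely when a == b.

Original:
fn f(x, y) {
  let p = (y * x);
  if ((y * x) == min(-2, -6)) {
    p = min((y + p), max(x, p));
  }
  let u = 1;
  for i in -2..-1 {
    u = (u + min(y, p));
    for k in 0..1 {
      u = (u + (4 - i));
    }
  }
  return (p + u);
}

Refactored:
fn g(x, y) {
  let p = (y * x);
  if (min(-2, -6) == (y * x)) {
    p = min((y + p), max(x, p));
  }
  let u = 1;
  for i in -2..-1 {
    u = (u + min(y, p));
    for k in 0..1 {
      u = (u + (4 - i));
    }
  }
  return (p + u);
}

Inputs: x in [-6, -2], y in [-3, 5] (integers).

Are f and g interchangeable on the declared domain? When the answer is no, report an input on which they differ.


The two versions differ — the changes include same computation, different form.
Tracing x=-3, y=3: f: p becomes -9; next ((y * x) == min(-2, -6)) evaluates to false; next u becomes 1; next at i=-2:; next u becomes -8; next at k=0:; next u becomes -2; next final value -11 | g: p becomes -9; next (min(-2, -6) == (y * x)) evaluates to false; next u becomes 1; next at i=-2:; next u becomes -8; next at k=0:; next u becomes -2; next final value -11 — matching result -11.
Checked all 45 inputs in the declared domain: the outputs agree on every one.
verdict: equivalent


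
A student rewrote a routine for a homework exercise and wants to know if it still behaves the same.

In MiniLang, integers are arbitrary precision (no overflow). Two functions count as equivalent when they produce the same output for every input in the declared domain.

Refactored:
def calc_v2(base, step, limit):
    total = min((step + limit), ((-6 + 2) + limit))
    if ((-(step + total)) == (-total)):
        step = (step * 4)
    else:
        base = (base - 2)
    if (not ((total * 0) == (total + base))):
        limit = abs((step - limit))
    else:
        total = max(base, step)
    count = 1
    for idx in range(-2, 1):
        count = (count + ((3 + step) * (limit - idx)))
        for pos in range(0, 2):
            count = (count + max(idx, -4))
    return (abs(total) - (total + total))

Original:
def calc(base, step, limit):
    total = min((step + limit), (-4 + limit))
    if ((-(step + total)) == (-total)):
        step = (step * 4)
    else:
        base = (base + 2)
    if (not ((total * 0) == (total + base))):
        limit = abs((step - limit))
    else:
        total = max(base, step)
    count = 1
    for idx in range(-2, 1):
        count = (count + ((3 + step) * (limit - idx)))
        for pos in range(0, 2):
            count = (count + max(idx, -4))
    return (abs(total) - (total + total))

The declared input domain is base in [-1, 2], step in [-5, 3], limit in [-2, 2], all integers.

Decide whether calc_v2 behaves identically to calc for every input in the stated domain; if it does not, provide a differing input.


Try base=0, step=-4, limit=2.
calc: total := -2 | ((-(step + total)) == (-total)): false | base := 2 | (not ((total * 0) == (total + base))): false | total := 2 | count := 1 | iter idx=-2: | count := -3 | iter pos=0: | count := -5 | iter pos=1: | count := -7 | iter idx=-1: | count := -10 | iter pos=0: | count := -11 | iter pos=1: | count := -12 | iter idx=0: | count := -14 | iter pos=0: | count := -14 | iter pos=1: | count := -14 | result -2
calc_v2: total := -2 | ((-(step + total)) == (-total)): false | base := -2 | (not ((total * 0) == (total + base))): true | limit := 6 | count := 1 | iter idx=-2: | count := -7 | iter pos=0: | count := -9 | iter pos=1: | count := -11 | iter idx=-1: | count := -18 | iter pos=0: | count := -19 | iter pos=1: | count := -20 | iter idx=0: | count := -26 | iter pos=0: | count := -26 | iter pos=1: | count := -26 | result 6
-2 != 6, so the rewrite changes behavior.
verdict: not equivalent; witness: base=0, step=-4, limit=2


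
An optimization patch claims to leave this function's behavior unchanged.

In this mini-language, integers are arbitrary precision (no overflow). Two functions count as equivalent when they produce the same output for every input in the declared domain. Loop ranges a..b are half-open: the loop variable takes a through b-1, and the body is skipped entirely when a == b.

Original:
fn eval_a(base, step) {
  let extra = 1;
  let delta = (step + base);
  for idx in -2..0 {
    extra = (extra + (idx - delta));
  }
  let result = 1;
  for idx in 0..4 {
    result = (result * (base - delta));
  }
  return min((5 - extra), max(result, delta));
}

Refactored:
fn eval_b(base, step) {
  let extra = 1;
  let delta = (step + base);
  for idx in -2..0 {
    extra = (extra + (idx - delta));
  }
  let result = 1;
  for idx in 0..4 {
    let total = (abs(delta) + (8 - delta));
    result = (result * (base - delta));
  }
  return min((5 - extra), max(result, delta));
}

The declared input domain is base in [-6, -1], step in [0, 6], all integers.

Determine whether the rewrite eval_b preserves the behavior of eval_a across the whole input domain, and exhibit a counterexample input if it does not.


The suspicious-looking change has no observable effect anywhere in the declared ranges.
As a probe, take base=-4, step=1: eval_a runs extra becomes 1; next delta becomes -3; next at idx=-2:; next extra becomes 2; next at idx=-1:; next extra becomes 4; next result becomes 1; next at idx=0:; next result becomes -1; next at idx=1:; next result becomes 1; next at idx=2:; next result becomes -1; next at idx=3:; next result becomes 1; next final value 1; eval_b runs extra becomes 1; next delta becomes -3; next at idx=-2:; next extra becomes 2; next at idx=-1:; next extra becomes 4; next result becomes 1; next at idx=0:; next total becomes 14; next result becomes -1; next at idx=1:; next total becomes 14; next result becomes 1; next at idx=2:; next total becomes 14; next result becomes -1; next at idx=3:; next total becomes 14; next result becomes 1; next final value 1; both end at 1.
Checked all 42 inputs in the declared domain: the outputs agree on every one.
verdict: equivalent


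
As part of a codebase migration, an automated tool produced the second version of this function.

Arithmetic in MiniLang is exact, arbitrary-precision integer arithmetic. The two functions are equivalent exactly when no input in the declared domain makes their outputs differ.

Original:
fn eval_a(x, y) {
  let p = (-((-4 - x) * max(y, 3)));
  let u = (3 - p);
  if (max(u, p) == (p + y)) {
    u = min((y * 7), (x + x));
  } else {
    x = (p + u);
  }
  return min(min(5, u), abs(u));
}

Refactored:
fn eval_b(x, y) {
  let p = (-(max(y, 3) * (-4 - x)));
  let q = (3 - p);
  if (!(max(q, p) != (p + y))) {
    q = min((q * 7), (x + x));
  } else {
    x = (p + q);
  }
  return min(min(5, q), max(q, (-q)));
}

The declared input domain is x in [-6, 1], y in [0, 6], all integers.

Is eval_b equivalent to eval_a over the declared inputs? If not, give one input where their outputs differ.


The rewrite breaks on x=-2, y=0, where the results are -4 and -21.
eval_a: p := 6 | u := -3 | (max(u, p) == (p + y)): true | u := -4 | result -4
eval_b: p := 6 | q := -3 | (!(max(q, p) != (p + y))): true | q := -21 | result -21
verdict: not equivalent; witness: x=-2, y=0


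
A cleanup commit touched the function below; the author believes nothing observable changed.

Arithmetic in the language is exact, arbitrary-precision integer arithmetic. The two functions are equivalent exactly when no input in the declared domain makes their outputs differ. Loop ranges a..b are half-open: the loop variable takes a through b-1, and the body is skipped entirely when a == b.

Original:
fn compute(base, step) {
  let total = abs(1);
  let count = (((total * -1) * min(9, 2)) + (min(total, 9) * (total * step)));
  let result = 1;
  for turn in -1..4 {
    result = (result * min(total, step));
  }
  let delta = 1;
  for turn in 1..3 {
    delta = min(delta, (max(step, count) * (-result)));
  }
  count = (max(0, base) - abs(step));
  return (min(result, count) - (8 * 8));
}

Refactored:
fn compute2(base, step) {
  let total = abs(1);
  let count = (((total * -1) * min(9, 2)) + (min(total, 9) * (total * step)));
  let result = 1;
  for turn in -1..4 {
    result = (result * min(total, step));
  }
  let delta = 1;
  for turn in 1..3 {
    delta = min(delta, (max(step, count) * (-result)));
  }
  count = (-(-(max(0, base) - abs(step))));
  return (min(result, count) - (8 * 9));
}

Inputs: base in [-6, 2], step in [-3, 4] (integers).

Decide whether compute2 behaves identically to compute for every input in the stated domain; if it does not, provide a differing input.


base=-6, step=-3 yields -307 from compute but -315 from compute2.
verdict: not equivalent; witness: base=-6, step=-3


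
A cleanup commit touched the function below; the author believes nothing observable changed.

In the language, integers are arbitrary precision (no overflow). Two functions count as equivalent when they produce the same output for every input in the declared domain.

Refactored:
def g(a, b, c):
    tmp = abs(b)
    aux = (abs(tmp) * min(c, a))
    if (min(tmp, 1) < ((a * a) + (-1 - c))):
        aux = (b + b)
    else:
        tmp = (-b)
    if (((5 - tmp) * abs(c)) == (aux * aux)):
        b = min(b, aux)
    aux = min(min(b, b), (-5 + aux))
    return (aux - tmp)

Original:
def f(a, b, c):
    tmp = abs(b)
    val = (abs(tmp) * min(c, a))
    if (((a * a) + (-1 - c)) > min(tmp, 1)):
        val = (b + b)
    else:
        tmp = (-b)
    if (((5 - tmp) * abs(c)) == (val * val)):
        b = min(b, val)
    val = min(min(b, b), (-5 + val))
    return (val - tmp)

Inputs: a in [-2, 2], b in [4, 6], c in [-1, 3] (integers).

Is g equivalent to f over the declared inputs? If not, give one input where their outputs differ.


Side by side, the visible changes include: comparison usage differs, local variable names differ.
Spot check at a=-1, b=6, c=3 — f: tmp becomes 6; next val becomes -6; next (((a * a) + (-1 - c)) > min(tmp, 1)) evaluates to false; next tmp becomes -6; next (((5 - tmp) * abs(c)) == (val * val)) evaluates to false; next val becomes -11; next final value -5. g: tmp becomes 6; next aux becomes -6; next (min(tmp, 1) < ((a * a) + (-1 - c))) evaluates to false; next tmp becomes -6; next (((5 - tmp) * abs(c)) == (aux * aux)) evaluates to false; next aux becomes -11; next final value -5. Both give -5.
Checked all 75 inputs in the declared domain: the outputs agree on every one.
verdict: equivalent


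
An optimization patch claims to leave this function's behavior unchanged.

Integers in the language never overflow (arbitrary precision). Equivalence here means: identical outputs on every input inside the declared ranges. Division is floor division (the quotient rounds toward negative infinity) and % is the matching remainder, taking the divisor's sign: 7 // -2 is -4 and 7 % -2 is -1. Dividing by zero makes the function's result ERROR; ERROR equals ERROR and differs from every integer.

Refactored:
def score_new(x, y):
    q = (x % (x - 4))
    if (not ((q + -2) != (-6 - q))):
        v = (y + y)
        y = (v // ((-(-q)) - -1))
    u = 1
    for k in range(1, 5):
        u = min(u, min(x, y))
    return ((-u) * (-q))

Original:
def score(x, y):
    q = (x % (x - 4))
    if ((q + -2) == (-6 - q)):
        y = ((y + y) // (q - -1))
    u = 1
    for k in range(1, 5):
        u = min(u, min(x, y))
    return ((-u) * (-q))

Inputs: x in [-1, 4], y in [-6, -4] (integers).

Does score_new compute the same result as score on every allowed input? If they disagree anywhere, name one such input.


Although statement counts differ; and local variable names differ; and boolean connective usage differs; and comparison usage differs, 18/18 inputs agree.
verdict: equivalent


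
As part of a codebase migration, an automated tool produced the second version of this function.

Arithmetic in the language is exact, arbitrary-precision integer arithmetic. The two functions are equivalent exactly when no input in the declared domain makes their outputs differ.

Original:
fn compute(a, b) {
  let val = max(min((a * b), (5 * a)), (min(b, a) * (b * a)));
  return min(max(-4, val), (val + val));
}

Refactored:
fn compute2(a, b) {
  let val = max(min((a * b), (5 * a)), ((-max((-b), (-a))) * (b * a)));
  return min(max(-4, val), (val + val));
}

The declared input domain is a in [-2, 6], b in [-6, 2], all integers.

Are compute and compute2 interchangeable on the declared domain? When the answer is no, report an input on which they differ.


Changes here: min/max/abs usage differs; the full 81-point sweep finds no disagreement.
verdict: equivalent
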